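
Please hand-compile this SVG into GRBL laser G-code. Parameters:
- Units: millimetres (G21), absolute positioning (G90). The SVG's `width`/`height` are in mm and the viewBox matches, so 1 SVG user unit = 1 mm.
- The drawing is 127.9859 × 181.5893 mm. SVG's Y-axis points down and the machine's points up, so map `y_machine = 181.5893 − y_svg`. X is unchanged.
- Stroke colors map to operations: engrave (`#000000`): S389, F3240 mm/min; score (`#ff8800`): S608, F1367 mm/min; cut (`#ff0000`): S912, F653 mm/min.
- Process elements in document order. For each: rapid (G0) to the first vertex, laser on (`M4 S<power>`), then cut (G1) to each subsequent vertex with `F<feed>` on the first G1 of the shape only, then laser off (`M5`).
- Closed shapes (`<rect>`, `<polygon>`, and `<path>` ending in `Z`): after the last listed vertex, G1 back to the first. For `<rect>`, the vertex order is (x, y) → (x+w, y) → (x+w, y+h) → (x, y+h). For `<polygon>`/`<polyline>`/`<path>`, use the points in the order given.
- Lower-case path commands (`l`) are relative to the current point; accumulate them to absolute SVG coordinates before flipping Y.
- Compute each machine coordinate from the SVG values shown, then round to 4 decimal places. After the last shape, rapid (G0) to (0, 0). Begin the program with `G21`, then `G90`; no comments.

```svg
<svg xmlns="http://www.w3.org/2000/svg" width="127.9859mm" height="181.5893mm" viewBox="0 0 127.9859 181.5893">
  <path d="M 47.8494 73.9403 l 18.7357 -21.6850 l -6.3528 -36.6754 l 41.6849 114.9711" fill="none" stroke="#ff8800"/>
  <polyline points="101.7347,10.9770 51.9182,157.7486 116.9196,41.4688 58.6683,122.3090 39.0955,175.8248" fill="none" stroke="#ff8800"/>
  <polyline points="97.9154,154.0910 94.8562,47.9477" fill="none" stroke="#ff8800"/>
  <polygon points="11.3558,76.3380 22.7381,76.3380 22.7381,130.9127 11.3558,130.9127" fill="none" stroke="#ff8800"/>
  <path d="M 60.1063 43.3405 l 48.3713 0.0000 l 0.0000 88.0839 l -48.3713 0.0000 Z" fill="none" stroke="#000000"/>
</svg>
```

G21
G90
G0 X47.8494 Y107.6490
M4 S608
G1 X66.5851 Y129.3340 F1367
G1 X60.2323 Y166.0094
G1 X101.9172 Y51.0383
M5
G0 X101.7347 Y170.6123
M4 S608
G1 X51.9182 Y23.8407 F1367
G1 X116.9196 Y140.1205
G1 X58.6683 Y59.2803
G1 X39.0955 Y5.7645
M5
G0 X97.9154 Y27.4983
M4 S608
G1 X94.8562 Y133.6416 F1367
M5
G0 X11.3558 Y105.2513
M4 S608
G1 X22.7381 Y105.2513 F1367
G1 X22.7381 Y50.6766
G1 X11.3558 Y50.6766
G1 X11.3558 Y105.2513
M5
G0 X60.1063 Y138.2488
M4 S389
G1 X108.4776 Y138.2488 F3240
G1 X108.4776 Y50.1649
G1 X60.1063 Y50.1649
G1 X60.1063 Y138.2488
M5
G0 X0.0000 Y0.0000

viewBox `0 0 127.9859 181.5893` with mm width/height → 1 unit = 1 mm. Flip: y_m = 181.5893 − y_svg.

**Shape 1** — `<path>` open polyline, stroke `#ff8800` → score (S608, F1367). Machine vertices: (47.8494,107.6490) → (66.5851,129.3340) → (60.2323,166.0094) → (101.9172,51.0383). Open path.

**Shape 2** — `<polyline>` open polyline, stroke `#ff8800` → score (S608, F1367). Machine vertices: (101.7347,170.6123) → (51.9182,23.8407) → (116.9196,140.1205) → (58.6683,59.2803) → (39.0955,5.7645). Open path.

**Shape 3** — `<polyline>` line segment, stroke `#ff8800` → score (S608, F1367). Machine vertices: (97.9154,27.4983) → (94.8562,133.6416). Open path.

**Shape 4** — `<polygon>` rectangle, stroke `#ff8800` → score (S608, F1367). Machine vertices: (11.3558,105.2513) → (22.7381,105.2513) → (22.7381,50.6766) → (11.3558,50.6766) → (11.3558,105.2513). Closed: final G1 returns to the first vertex.

**Shape 5** — `<path>` rectangle, stroke `#000000` → engrave (S389, F3240). Machine vertices: (60.1063,138.2488) → (108.4776,138.2488) → (108.4776,50.1649) → (60.1063,50.1649) → (60.1063,138.2488). Closed: final G1 returns to the first vertex.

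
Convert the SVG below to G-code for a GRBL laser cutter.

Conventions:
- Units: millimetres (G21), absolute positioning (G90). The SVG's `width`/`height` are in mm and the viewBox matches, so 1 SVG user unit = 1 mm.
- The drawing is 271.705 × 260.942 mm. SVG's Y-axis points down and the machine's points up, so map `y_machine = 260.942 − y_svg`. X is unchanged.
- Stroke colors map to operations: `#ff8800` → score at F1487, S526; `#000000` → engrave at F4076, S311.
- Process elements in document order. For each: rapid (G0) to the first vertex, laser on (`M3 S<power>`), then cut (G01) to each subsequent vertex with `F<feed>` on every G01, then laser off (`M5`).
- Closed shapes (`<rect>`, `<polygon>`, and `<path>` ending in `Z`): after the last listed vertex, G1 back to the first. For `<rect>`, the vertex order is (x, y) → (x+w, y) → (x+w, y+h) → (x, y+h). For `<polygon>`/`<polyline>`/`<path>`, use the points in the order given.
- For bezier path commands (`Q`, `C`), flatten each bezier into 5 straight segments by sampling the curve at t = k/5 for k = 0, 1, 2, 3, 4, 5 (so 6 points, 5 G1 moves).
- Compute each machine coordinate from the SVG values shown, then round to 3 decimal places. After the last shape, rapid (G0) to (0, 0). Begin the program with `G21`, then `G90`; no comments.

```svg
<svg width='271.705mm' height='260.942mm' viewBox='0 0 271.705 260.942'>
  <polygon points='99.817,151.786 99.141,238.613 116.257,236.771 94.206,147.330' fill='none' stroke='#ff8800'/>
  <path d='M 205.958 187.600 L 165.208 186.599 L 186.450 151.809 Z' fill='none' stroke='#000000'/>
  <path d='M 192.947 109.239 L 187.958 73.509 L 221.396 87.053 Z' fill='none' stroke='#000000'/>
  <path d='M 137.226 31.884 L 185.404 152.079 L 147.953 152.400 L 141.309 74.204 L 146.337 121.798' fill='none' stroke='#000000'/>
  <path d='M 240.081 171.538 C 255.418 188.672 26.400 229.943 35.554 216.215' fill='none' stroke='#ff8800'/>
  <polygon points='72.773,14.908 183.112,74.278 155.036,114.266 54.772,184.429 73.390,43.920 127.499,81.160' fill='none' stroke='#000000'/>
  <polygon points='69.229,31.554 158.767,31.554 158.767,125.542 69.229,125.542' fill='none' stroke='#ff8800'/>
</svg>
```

G21
G90
G0 X99.817 Y109.156
M3 S526
G01 X99.141 Y22.329 F1487
G01 X116.257 Y24.171 F1487
G01 X94.206 Y113.612 F1487
G01 X99.817 Y109.156 F1487
M5
G0 X205.958 Y73.342
M3 S311
G01 X165.208 Y74.343 F4076
G01 X186.450 Y109.133 F4076
G01 X205.958 Y73.342 F4076
M5
G0 X192.947 Y151.703
M3 S311
G01 X187.958 Y187.433 F4076
G01 X221.396 Y173.889 F4076
G01 X192.947 Y151.703 F4076
M5
G0 X137.226 Y229.058
M3 S311
G01 X185.404 Y108.863 F4076
G01 X147.953 Y108.542 F4076
G01 X141.309 Y186.738 F4076
G01 X146.337 Y139.144 F4076
M5
G0 X240.081 Y89.404
M3 S526
G01 X223.821 Y76.860 F1487
G01 X172.077 Y62.322 F1487
G01 X108.010 Y49.588 F1487
G01 X54.782 Y42.457 F1487
G01 X35.554 Y44.727 F1487
M5
G0 X72.773 Y246.034
M3 S311
G01 X183.112 Y186.664 F4076
G01 X155.036 Y146.676 F4076
G01 X54.772 Y76.513 F4076
G01 X73.390 Y217.022 F4076
G01 X127.499 Y179.782 F4076
G01 X72.773 Y246.034 F4076
M5
G0 X69.229 Y229.388
M3 S526
G01 X158.767 Y229.388 F1487
G01 X158.767 Y135.400 F1487
G01 X69.229 Y135.400 F1487
G01 X69.229 Y229.388 F1487
M5
G0 X0.000 Y0.000

Since the viewBox matches the mm dimensions, user units are millimetres directly. The only transform is the Y-flip y_m = 260.942 − y_svg.

Shape 1 is a closed polygon drawn with `<polygon>`. Its stroke #ff8800 means score at S526, F1487. After flipping Y the toolpath is (99.817,109.156) → (99.141,22.329) → (116.257,24.171) → (94.206,113.612) → (99.817,109.156), returning to the start.

Shape 2 is a regular polygon drawn with `<path>`. Its stroke #000000 means engrave at S311, F4076. After flipping Y the toolpath is (205.958,73.342) → (165.208,74.343) → (186.450,109.133) → (205.958,73.342), returning to the start.

Shape 3 is a regular polygon drawn with `<path>`. Its stroke #000000 means engrave at S311, F4076. After flipping Y the toolpath is (192.947,151.703) → (187.958,187.433) → (221.396,173.889) → (192.947,151.703), returning to the start.

Shape 4 is a open polyline drawn with `<path>`. Its stroke #000000 means engrave at S311, F4076. After flipping Y the toolpath is (137.226,229.058) → (185.404,108.863) → (147.953,108.542) → (141.309,186.738) → (146.337,139.144).

Shape 5 is a cubic bezier drawn with `<path>`. Its stroke #ff8800 means score at S526, F1487. After flipping Y the toolpath is (240.081,89.404) → (223.821,76.860) → (172.077,62.322) → (108.010,49.588) → (54.782,42.457) → (35.554,44.727).

Shape 6 is a closed polygon drawn with `<polygon>`. Its stroke #000000 means engrave at S311, F4076. After flipping Y the toolpath is (72.773,246.034) → (183.112,186.664) → (155.036,146.676) → (54.772,76.513) → (73.390,217.022) → (127.499,179.782) → (72.773,246.034), returning to the start.

Shape 7 is a rectangle drawn with `<polygon>`. Its stroke #ff8800 means score at S526, F1487. After flipping Y the toolpath is (69.229,229.388) → (158.767,229.388) → (158.767,135.400) → (69.229,135.400) → (69.229,229.388), returning to the start.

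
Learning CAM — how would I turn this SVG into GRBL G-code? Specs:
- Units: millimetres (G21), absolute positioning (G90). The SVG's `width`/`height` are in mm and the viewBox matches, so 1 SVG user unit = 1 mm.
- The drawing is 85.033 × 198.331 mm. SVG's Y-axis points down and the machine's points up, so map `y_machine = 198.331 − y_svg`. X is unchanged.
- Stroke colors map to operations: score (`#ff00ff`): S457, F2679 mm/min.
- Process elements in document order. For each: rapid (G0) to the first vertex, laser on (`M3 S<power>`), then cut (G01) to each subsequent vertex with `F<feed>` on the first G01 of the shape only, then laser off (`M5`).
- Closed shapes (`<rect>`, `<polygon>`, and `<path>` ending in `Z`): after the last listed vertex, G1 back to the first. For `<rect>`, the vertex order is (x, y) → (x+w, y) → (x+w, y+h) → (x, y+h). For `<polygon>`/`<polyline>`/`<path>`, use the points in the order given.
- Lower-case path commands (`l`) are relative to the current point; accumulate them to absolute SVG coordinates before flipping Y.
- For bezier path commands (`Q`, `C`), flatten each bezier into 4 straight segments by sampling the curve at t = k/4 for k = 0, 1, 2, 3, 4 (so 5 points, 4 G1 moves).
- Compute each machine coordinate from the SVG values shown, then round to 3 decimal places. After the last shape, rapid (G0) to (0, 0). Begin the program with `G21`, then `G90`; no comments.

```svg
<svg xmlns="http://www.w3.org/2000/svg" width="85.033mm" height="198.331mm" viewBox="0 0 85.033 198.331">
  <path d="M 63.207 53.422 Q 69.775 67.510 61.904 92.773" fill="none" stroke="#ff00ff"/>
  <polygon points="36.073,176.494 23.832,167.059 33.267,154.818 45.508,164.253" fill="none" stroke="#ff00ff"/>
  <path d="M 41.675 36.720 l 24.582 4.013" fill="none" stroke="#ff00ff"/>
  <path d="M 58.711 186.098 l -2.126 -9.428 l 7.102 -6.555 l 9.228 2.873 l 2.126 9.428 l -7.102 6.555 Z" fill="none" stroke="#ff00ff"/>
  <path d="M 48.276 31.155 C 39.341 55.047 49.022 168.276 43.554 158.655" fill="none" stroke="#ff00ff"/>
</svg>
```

viewBox `0 0 85.033 198.331` with mm width/height → 1 unit = 1 mm. Flip: y_m = 198.331 − y_svg.

**Shape 1** — `<path>` quadratic bezier, stroke `#ff00ff` → score (S457, F2679). Control points (SVG): P0=(63.207,53.422), P1=(69.775,67.510), P2=(61.904,92.773); sampled at t=k/4. Machine vertices: (63.207,144.909) → (65.589,137.167) → (66.165,128.027) → (64.937,117.491) → (61.904,105.558). Open path.

**Shape 2** — `<polygon>` regular polygon, stroke `#ff00ff` → score (S457, F2679). Machine vertices: (36.073,21.837) → (23.832,31.272) → (33.267,43.513) → (45.508,34.078) → (36.073,21.837). Closed: final G1 returns to the first vertex.

**Shape 3** — `<path>` line segment, stroke `#ff00ff` → score (S457, F2679). Machine vertices: (41.675,161.611) → (66.257,157.598). Open path.

**Shape 4** — `<path>` regular polygon, stroke `#ff00ff` → score (S457, F2679). Machine vertices: (58.711,12.233) → (56.585,21.661) → (63.687,28.216) → (72.915,25.343) → (75.041,15.915) → (67.939,9.360) → (58.711,12.233). Closed: final G1 returns to the first vertex.

**Shape 5** — `<path>` cubic bezier, stroke `#ff00ff` → score (S457, F2679). Control points (SVG): P0=(48.276,31.155), P1=(39.341,55.047), P2=(49.022,168.276), P3=(43.554,158.655); sampled at t=k/4. Machine vertices: (48.276,167.176) → (44.538,135.822) → (44.615,90.859) → (45.342,52.179) → (43.554,39.676). Open path.

G21
G90
G0 X63.207 Y144.909
M3 S457
G01 X65.589 Y137.167 F2679
G01 X66.165 Y128.027
G01 X64.937 Y117.491
G01 X61.904 Y105.558
M5
G0 X36.073 Y21.837
M3 S457
G01 X23.832 Y31.272 F2679
G01 X33.267 Y43.513
G01 X45.508 Y34.078
G01 X36.073 Y21.837
M5
G0 X41.675 Y161.611
M3 S457
G01 X66.257 Y157.598 F2679
M5
G0 X58.711 Y12.233
M3 S457
G01 X56.585 Y21.661 F2679
G01 X63.687 Y28.216
G01 X72.915 Y25.343
G01 X75.041 Y15.915
G01 X67.939 Y9.360
G01 X58.711 Y12.233
M5
G0 X48.276 Y167.176
M3 S457
G01 X44.538 Y135.822 F2679
G01 X44.615 Y90.859
G01 X45.342 Y52.179
G01 X43.554 Y39.676
M5
G0 X0.000 Y0.000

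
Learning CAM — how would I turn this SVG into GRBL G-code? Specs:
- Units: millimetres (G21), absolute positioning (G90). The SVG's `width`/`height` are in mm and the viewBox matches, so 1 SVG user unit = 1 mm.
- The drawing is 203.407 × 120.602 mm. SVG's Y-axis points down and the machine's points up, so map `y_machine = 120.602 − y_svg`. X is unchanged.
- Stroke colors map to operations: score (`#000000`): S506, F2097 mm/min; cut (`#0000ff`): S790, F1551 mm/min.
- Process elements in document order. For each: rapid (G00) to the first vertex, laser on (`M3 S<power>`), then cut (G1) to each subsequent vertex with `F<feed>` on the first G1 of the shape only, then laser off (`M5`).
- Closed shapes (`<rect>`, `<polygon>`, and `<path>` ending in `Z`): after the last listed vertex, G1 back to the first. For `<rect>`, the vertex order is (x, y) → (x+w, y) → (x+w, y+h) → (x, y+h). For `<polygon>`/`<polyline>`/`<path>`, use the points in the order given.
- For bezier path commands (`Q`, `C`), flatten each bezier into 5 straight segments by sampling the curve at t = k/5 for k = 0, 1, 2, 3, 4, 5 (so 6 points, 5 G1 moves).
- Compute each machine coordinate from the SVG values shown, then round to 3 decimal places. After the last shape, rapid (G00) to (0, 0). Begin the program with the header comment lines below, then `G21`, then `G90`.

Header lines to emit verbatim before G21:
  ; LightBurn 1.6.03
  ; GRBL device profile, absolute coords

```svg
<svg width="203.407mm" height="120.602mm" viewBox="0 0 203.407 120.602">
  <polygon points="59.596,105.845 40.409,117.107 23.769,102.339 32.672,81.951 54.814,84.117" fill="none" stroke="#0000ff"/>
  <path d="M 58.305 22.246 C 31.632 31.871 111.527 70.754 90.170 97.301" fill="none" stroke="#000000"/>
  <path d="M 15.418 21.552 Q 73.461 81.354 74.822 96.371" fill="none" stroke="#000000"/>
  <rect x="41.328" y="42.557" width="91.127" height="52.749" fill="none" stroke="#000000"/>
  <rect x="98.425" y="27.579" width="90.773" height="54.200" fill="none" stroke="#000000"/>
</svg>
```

; LightBurn 1.6.03
; GRBL device profile, absolute coords
G21
G90
G00 X59.596 Y14.757
M3 S790
G1 X40.409 Y3.495 F1551
G1 X23.769 Y18.263
G1 X32.672 Y38.651
G1 X54.814 Y36.485
G1 X59.596 Y14.757
M5
G00 X58.305 Y98.356
M3 S506
G1 X53.427 Y89.403 F2097
G1 X64.150 Y75.424
G1 X80.498 Y58.417
G1 X92.497 Y40.377
G1 X90.170 Y23.301
M5
G00 X15.418 Y99.050
M3 S506
G1 X36.368 Y76.921 F2097
G1 X52.783 Y58.374
G1 X64.664 Y43.410
G1 X72.010 Y32.029
G1 X74.822 Y24.231
M5
G00 X41.328 Y78.045
M3 S506
G1 X132.455 Y78.045 F2097
G1 X132.455 Y25.296
G1 X41.328 Y25.296
G1 X41.328 Y78.045
M5
G00 X98.425 Y93.023
M3 S506
G1 X189.198 Y93.023 F2097
G1 X189.198 Y38.823
G1 X98.425 Y38.823
G1 X98.425 Y93.023
M5
G00 X0.000 Y0.000

1 u = 1 mm; y_m = 120.602 − y.

[1] `<polygon>` regular polygon, #0000ff→cut S790 F1551: (59.596,14.757) → (40.409,3.495) → (23.769,18.263) → (32.672,38.651) → (54.814,36.485) → (59.596,14.757) (closed)

[2] `<path>` cubic bezier, #000000→score S506 F2097: (58.305,98.356) → (53.427,89.403) → (64.150,75.424) → (80.498,58.417) → (92.497,40.377) → (90.170,23.301)

[3] `<path>` quadratic bezier, #000000→score S506 F2097: (15.418,99.050) → (36.368,76.921) → (52.783,58.374) → (64.664,43.410) → (72.010,32.029) → (74.822,24.231)

[4] `<rect>` rectangle, #000000→score S506 F2097: (41.328,78.045) → (132.455,78.045) → (132.455,25.296) → (41.328,25.296) → (41.328,78.045) (closed)

[5] `<rect>` rectangle, #000000→score S506 F2097: (98.425,93.023) → (189.198,93.023) → (189.198,38.823) → (98.425,38.823) → (98.425,93.023) (closed)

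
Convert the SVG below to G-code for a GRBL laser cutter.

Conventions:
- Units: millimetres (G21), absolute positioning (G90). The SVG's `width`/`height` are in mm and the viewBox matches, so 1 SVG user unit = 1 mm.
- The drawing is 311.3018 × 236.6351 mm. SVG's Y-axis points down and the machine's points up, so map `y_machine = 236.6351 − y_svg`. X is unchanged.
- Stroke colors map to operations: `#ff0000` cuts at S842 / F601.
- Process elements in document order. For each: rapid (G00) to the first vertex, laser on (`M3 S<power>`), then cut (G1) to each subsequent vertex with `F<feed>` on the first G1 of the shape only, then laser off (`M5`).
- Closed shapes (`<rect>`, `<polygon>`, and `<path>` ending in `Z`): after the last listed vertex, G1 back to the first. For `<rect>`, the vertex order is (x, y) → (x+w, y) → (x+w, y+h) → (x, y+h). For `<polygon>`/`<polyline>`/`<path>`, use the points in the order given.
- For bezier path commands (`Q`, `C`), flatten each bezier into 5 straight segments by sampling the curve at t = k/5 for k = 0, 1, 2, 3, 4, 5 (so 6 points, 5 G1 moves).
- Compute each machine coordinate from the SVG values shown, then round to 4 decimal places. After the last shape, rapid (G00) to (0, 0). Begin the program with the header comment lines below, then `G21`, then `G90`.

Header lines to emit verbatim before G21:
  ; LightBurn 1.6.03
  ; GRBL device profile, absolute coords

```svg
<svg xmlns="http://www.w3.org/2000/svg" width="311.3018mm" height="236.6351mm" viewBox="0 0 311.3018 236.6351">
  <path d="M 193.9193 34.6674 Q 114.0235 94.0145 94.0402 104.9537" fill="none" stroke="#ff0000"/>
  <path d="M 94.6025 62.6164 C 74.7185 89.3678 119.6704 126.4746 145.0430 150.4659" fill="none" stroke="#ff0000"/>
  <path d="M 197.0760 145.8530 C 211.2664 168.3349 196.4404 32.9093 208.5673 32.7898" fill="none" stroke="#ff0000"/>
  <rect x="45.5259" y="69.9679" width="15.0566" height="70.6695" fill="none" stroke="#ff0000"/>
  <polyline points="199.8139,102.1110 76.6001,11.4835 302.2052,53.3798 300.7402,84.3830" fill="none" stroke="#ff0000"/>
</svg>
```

1 u = 1 mm; y_m = 236.6351 − y.

[1] `<path>` quadratic bezier, #ff0000→cut S842 F601: (193.9193,201.9677) → (164.3575,180.1652) → (139.5887,162.2353) → (119.6128,148.1780) → (104.4300,137.9934) → (94.0402,131.6814)

[2] `<path>` cubic bezier, #ff0000→cut S842 F601: (94.6025,174.0187) → (89.7771,156.9130) → (96.4604,138.4486) → (110.6004,119.7521) → (128.1452,101.9501) → (145.0430,86.1692)

[3] `<path>` cubic bezier, #ff0000→cut S842 F601: (197.0760,90.7821) → (202.5560,93.8962) → (203.7586,120.8337) → (203.3704,157.5206) → (204.0778,189.8826) → (208.5673,203.8453)

[4] `<rect>` rectangle, #ff0000→cut S842 F601: (45.5259,166.6672) → (60.5825,166.6672) → (60.5825,95.9977) → (45.5259,95.9977) → (45.5259,166.6672) (closed)

[5] `<polyline>` open polyline, #ff0000→cut S842 F601: (199.8139,134.5241) → (76.6001,225.1516) → (302.2052,183.2553) → (300.7402,152.2521)

; LightBurn 1.6.03
; GRBL device profile, absolute coords
G21
G90
G00 X193.9193 Y201.9677
M3 S842
G1 X164.3575 Y180.1652 F601
G1 X139.5887 Y162.2353
G1 X119.6128 Y148.1780
G1 X104.4300 Y137.9934
G1 X94.0402 Y131.6814
M5
G00 X94.6025 Y174.0187
M3 S842
G1 X89.7771 Y156.9130 F601
G1 X96.4604 Y138.4486
G1 X110.6004 Y119.7521
G1 X128.1452 Y101.9501
G1 X145.0430 Y86.1692
M5
G00 X197.0760 Y90.7821
M3 S842
G1 X202.5560 Y93.8962 F601
G1 X203.7586 Y120.8337
G1 X203.3704 Y157.5206
G1 X204.0778 Y189.8826
G1 X208.5673 Y203.8453
M5
G00 X45.5259 Y166.6672
M3 S842
G1 X60.5825 Y166.6672 F601
G1 X60.5825 Y95.9977
G1 X45.5259 Y95.9977
G1 X45.5259 Y166.6672
M5
G00 X199.8139 Y134.5241
M3 S842
G1 X76.6001 Y225.1516 F601
G1 X302.2052 Y183.2553
G1 X300.7402 Y152.2521
M5
G00 X0.0000 Y0.0000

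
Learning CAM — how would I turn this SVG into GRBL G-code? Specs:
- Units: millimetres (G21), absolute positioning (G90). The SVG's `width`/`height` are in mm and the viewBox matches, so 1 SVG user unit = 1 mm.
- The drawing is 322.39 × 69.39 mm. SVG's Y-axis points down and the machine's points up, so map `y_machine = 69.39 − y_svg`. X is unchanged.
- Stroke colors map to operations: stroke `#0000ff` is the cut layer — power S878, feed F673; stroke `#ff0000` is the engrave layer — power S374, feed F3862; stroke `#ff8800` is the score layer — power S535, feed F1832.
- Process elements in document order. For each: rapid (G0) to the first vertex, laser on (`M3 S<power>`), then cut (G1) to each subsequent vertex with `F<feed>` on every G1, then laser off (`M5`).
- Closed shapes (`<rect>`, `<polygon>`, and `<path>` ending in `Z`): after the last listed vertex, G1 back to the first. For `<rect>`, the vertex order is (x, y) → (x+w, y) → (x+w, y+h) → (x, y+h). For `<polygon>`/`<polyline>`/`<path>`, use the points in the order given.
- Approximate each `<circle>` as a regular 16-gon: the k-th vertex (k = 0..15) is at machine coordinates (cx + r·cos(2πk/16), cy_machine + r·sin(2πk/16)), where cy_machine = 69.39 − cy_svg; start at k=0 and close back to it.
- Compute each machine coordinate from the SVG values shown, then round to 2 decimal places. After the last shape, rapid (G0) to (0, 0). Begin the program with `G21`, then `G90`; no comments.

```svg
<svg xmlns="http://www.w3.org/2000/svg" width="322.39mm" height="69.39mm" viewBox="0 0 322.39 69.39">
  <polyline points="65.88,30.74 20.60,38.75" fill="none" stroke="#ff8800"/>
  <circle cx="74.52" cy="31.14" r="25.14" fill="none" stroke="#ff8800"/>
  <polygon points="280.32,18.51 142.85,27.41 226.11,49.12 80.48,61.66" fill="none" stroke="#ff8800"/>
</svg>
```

viewBox `0 0 322.39 69.39` with mm width/height → 1 unit = 1 mm. Flip: y_m = 69.39 − y_svg.

**Shape 1** — `<polyline>` line segment, stroke `#ff8800` → score (S535, F1832). Machine vertices: (65.88,38.65) → (20.60,30.64). Open path.

**Shape 2** — `<circle>` circle, stroke `#ff8800` → score (S535, F1832). Machine vertices: (99.66,38.25) → (97.75,47.87) → (92.30,56.03) → (84.14,61.48) → (74.52,63.39) → (64.90,61.48) → (56.74,56.03) → (51.29,47.87) → (49.38,38.25) → (51.29,28.63) → (56.74,20.47) → (64.90,15.02) → (74.52,13.11) → (84.14,15.02) → (92.30,20.47) → (97.75,28.63) → (99.66,38.25). Closed: final G1 returns to the first vertex.

**Shape 3** — `<polygon>` closed polygon, stroke `#ff8800` → score (S535, F1832). Machine vertices: (280.32,50.88) → (142.85,41.98) → (226.11,20.27) → (80.48,7.73) → (280.32,50.88). Closed: final G1 returns to the first vertex.

G21
G90
G0 X65.88 Y38.65
M3 S535
G1 X20.60 Y30.64 F1832
M5
G0 X99.66 Y38.25
M3 S535
G1 X97.75 Y47.87 F1832
G1 X92.30 Y56.03 F1832
G1 X84.14 Y61.48 F1832
G1 X74.52 Y63.39 F1832
G1 X64.90 Y61.48 F1832
G1 X56.74 Y56.03 F1832
G1 X51.29 Y47.87 F1832
G1 X49.38 Y38.25 F1832
G1 X51.29 Y28.63 F1832
G1 X56.74 Y20.47 F1832
G1 X64.90 Y15.02 F1832
G1 X74.52 Y13.11 F1832
G1 X84.14 Y15.02 F1832
G1 X92.30 Y20.47 F1832
G1 X97.75 Y28.63 F1832
G1 X99.66 Y38.25 F1832
M5
G0 X280.32 Y50.88
M3 S535
G1 X142.85 Y41.98 F1832
G1 X226.11 Y20.27 F1832
G1 X80.48 Y7.73 F1832
G1 X280.32 Y50.88 F1832
M5
G0 X0.00 Y0.00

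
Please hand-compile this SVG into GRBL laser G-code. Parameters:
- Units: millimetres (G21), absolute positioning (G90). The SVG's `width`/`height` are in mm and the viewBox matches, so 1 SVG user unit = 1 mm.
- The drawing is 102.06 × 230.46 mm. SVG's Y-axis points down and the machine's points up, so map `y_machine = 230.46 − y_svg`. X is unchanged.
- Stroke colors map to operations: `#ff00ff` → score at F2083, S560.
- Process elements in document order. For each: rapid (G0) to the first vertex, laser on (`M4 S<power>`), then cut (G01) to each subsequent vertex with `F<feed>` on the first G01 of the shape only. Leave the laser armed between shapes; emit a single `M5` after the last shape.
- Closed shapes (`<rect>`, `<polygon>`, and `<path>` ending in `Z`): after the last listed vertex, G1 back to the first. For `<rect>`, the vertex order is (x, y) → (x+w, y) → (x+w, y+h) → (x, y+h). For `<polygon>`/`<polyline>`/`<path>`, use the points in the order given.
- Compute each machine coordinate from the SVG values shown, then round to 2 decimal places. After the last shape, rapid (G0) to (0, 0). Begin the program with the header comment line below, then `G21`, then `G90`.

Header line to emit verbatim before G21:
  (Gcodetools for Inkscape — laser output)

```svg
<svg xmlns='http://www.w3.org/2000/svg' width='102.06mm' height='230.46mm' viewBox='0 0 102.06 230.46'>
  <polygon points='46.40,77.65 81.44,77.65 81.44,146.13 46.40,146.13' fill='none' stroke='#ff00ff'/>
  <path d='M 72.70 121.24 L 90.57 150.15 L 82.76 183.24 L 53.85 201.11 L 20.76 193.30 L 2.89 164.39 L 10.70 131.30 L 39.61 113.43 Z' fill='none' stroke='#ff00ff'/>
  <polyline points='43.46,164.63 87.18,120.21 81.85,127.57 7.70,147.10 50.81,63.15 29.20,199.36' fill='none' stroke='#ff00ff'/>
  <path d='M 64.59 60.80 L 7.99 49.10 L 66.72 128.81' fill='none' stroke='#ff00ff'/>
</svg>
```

(Gcodetools for Inkscape — laser output)
G21
G90
G0 X46.40 Y152.81
M4 S560
G01 X81.44 Y152.81 F2083
G01 X81.44 Y84.33
G01 X46.40 Y84.33
G01 X46.40 Y152.81
G0 X72.70 Y109.22
M4 S560
G01 X90.57 Y80.31 F2083
G01 X82.76 Y47.22
G01 X53.85 Y29.35
G01 X20.76 Y37.16
G01 X2.89 Y66.07
G01 X10.70 Y99.16
G01 X39.61 Y117.03
G01 X72.70 Y109.22
G0 X43.46 Y65.83
M4 S560
G01 X87.18 Y110.25 F2083
G01 X81.85 Y102.89
G01 X7.70 Y83.36
G01 X50.81 Y167.31
G01 X29.20 Y31.10
G0 X64.59 Y169.66
M4 S560
G01 X7.99 Y181.36 F2083
G01 X66.72 Y101.65
M5
G0 X0.00 Y0.00

viewBox `0 0 102.06 230.46` with mm width/height → 1 unit = 1 mm. Flip: y_m = 230.46 − y_svg.

**Shape 1** — `<polygon>` rectangle, stroke `#ff00ff` → score (S560, F2083). Machine vertices: (46.40,152.81) → (81.44,152.81) → (81.44,84.33) → (46.40,84.33) → (46.40,152.81). Closed: final G1 returns to the first vertex.

**Shape 2** — `<path>` regular polygon, stroke `#ff00ff` → score (S560, F2083). Machine vertices: (72.70,109.22) → (90.57,80.31) → (82.76,47.22) → (53.85,29.35) → (20.76,37.16) → (2.89,66.07) → (10.70,99.16) → (39.61,117.03) → (72.70,109.22). Closed: final G1 returns to the first vertex.

**Shape 3** — `<polyline>` open polyline, stroke `#ff00ff` → score (S560, F2083). Machine vertices: (43.46,65.83) → (87.18,110.25) → (81.85,102.89) → (7.70,83.36) → (50.81,167.31) → (29.20,31.10). Open path.

**Shape 4** — `<path>` open polyline, stroke `#ff00ff` → score (S560, F2083). Machine vertices: (64.59,169.66) → (7.99,181.36) → (66.72,101.65). Open path.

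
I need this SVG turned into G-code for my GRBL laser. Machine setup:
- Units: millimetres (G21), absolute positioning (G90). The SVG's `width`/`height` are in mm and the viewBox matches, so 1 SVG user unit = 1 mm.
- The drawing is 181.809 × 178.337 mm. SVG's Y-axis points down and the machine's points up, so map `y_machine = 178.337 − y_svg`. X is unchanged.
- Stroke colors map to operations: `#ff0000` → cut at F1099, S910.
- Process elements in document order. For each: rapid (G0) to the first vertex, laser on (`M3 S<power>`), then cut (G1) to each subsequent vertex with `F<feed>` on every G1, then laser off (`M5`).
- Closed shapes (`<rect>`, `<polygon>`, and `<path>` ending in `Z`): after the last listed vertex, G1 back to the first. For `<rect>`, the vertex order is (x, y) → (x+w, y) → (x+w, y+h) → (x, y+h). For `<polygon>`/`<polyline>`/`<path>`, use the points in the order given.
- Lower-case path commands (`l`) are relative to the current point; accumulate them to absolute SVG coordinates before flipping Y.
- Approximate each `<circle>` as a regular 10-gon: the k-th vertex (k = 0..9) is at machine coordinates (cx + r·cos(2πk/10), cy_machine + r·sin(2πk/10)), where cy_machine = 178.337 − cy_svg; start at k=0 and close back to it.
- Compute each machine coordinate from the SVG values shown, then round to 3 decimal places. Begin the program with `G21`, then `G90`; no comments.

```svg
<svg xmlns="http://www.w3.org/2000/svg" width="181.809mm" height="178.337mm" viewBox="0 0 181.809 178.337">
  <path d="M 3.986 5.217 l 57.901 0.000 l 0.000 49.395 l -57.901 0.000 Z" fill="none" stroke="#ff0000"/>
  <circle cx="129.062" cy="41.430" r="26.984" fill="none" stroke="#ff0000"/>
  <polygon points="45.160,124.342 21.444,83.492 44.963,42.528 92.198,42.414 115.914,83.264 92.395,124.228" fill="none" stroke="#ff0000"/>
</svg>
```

G21
G90
G0 X3.986 Y173.120
M3 S910
G1 X61.887 Y173.120 F1099
G1 X61.887 Y123.725 F1099
G1 X3.986 Y123.725 F1099
G1 X3.986 Y173.120 F1099
M5
G0 X156.046 Y136.907
M3 S910
G1 X150.893 Y152.768 F1099
G1 X137.401 Y162.570 F1099
G1 X120.723 Y162.570 F1099
G1 X107.231 Y152.768 F1099
G1 X102.078 Y136.907 F1099
G1 X107.231 Y121.046 F1099
G1 X120.723 Y111.244 F1099
G1 X137.401 Y111.244 F1099
G1 X150.893 Y121.046 F1099
G1 X156.046 Y136.907 F1099
M5
G0 X45.160 Y53.995
M3 S910
G1 X21.444 Y94.845 F1099
G1 X44.963 Y135.809 F1099
G1 X92.198 Y135.923 F1099
G1 X115.914 Y95.073 F1099
G1 X92.395 Y54.109 F1099
G1 X45.160 Y53.995 F1099
M5

viewBox `0 0 181.809 178.337` with mm width/height → 1 unit = 1 mm. Flip: y_m = 178.337 − y_svg.

**Shape 1** — `<path>` rectangle, stroke `#ff0000` → cut (S910, F1099). Machine vertices: (3.986,173.120) → (61.887,173.120) → (61.887,123.725) → (3.986,123.725) → (3.986,173.120). Closed: final G1 returns to the first vertex.

**Shape 2** — `<circle>` circle, stroke `#ff0000` → cut (S910, F1099). Machine vertices: (156.046,136.907) → (150.893,152.768) → (137.401,162.570) → (120.723,162.570) → (107.231,152.768) → (102.078,136.907) → (107.231,121.046) → (120.723,111.244) → (137.401,111.244) → (150.893,121.046) → (156.046,136.907). Closed: final G1 returns to the first vertex.

**Shape 3** — `<polygon>` regular polygon, stroke `#ff0000` → cut (S910, F1099). Machine vertices: (45.160,53.995) → (21.444,94.845) → (44.963,135.809) → (92.198,135.923) → (115.914,95.073) → (92.395,54.109) → (45.160,53.995). Closed: final G1 returns to the first vertex.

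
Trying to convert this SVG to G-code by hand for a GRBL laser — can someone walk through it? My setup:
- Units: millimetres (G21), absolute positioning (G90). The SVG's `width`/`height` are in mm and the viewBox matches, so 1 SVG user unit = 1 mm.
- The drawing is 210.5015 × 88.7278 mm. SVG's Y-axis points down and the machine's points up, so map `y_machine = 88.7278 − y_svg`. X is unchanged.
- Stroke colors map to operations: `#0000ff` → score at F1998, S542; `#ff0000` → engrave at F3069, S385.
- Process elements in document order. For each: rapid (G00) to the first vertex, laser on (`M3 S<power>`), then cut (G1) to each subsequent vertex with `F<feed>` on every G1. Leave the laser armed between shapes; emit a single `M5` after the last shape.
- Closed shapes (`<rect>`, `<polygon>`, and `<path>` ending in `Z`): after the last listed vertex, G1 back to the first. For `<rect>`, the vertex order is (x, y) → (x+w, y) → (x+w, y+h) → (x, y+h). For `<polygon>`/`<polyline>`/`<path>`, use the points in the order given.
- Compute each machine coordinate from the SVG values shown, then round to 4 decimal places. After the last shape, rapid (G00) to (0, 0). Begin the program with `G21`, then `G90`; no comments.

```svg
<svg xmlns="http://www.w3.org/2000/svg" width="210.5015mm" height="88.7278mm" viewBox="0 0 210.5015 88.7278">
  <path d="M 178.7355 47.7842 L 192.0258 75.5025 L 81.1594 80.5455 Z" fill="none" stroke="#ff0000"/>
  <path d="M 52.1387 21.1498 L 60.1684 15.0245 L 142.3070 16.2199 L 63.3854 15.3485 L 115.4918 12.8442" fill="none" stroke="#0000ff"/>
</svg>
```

Since the viewBox matches the mm dimensions, user units are millimetres directly. The only transform is the Y-flip y_m = 88.7278 − y_svg.

Shape 1 is a closed polygon drawn with `<path>`. Its stroke #ff0000 means engrave at S385, F3069. After flipping Y the toolpath is (178.7355,40.9436) → (192.0258,13.2253) → (81.1594,8.1823) → (178.7355,40.9436), returning to the start.

Shape 2 is a open polyline drawn with `<path>`. Its stroke #0000ff means score at S542, F1998. After flipping Y the toolpath is (52.1387,67.5780) → (60.1684,73.7033) → (142.3070,72.5079) → (63.3854,73.3793) → (115.4918,75.8836).

G21
G90
G00 X178.7355 Y40.9436
M3 S385
G1 X192.0258 Y13.2253 F3069
G1 X81.1594 Y8.1823 F3069
G1 X178.7355 Y40.9436 F3069
G00 X52.1387 Y67.5780
M3 S542
G1 X60.1684 Y73.7033 F1998
G1 X142.3070 Y72.5079 F1998
G1 X63.3854 Y73.3793 F1998
G1 X115.4918 Y75.8836 F1998
M5
G00 X0.0000 Y0.0000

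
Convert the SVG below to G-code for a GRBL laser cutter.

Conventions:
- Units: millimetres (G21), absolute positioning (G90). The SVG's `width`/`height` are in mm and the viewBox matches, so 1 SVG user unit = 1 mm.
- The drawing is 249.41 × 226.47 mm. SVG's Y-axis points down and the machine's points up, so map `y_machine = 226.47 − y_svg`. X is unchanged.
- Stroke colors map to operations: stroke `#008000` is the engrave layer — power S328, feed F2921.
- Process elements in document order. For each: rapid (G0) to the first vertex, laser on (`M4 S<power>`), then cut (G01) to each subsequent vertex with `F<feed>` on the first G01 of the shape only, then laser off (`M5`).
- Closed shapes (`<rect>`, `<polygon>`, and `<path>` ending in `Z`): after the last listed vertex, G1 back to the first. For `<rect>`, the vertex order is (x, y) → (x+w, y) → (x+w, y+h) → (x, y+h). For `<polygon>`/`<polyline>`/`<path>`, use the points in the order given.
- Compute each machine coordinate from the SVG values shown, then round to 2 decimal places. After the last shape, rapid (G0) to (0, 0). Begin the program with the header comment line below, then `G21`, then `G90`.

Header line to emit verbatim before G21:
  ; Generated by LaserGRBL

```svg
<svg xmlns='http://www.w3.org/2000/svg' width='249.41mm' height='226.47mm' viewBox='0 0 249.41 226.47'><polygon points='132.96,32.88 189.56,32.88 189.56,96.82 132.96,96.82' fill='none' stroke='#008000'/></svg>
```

; Generated by LaserGRBL
G21
G90
G0 X132.96 Y193.59
M4 S328
G01 X189.56 Y193.59 F2921
G01 X189.56 Y129.65
G01 X132.96 Y129.65
G01 X132.96 Y193.59
M5
G0 X0.00 Y0.00

Since the viewBox matches the mm dimensions, user units are millimetres directly. The only transform is the Y-flip y_m = 226.47 − y_svg.

Shape 1 is a rectangle drawn with `<polygon>`. Its stroke #008000 means engrave at S328, F2921. After flipping Y the toolpath is (132.96,193.59) → (189.56,193.59) → (189.56,129.65) → (132.96,129.65) → (132.96,193.59), returning to the start.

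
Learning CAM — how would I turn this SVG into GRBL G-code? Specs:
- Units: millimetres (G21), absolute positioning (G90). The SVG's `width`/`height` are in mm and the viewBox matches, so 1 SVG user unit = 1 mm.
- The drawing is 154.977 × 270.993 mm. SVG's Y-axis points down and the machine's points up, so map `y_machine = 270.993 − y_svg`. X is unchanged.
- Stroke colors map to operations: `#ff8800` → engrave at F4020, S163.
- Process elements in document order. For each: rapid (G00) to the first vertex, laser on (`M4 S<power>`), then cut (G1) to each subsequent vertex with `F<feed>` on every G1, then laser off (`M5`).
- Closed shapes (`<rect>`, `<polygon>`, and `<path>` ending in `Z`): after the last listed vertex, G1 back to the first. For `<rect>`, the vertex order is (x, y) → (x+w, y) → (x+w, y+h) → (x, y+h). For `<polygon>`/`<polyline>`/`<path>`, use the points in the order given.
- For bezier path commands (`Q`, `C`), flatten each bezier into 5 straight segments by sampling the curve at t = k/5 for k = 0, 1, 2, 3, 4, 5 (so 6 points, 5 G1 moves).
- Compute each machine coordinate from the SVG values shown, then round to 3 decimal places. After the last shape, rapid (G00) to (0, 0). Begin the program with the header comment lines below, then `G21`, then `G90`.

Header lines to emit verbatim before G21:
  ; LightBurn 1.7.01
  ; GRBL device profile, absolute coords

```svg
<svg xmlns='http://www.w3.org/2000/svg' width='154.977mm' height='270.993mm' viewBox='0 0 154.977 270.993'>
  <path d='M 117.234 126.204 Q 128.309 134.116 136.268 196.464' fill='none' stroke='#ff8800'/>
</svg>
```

; LightBurn 1.7.01
; GRBL device profile, absolute coords
G21
G90
G00 X117.234 Y144.789
M4 S163
G1 X121.539 Y139.447 F4020
G1 X125.595 Y129.750 F4020
G1 X129.402 Y115.698 F4020
G1 X132.960 Y97.291 F4020
G1 X136.268 Y74.529 F4020
M5
G00 X0.000 Y0.000

viewBox `0 0 154.977 270.993` with mm width/height → 1 unit = 1 mm. Flip: y_m = 270.993 − y_svg.

**Shape 1** — `<path>` quadratic bezier, stroke `#ff8800` → engrave (S163, F4020). Control points (SVG): P0=(117.234,126.204), P1=(128.309,134.116), P2=(136.268,196.464); sampled at t=k/5. Machine vertices: (117.234,144.789) → (121.539,139.447) → (125.595,129.750) → (129.402,115.698) → (132.960,97.291) → (136.268,74.529). Open path.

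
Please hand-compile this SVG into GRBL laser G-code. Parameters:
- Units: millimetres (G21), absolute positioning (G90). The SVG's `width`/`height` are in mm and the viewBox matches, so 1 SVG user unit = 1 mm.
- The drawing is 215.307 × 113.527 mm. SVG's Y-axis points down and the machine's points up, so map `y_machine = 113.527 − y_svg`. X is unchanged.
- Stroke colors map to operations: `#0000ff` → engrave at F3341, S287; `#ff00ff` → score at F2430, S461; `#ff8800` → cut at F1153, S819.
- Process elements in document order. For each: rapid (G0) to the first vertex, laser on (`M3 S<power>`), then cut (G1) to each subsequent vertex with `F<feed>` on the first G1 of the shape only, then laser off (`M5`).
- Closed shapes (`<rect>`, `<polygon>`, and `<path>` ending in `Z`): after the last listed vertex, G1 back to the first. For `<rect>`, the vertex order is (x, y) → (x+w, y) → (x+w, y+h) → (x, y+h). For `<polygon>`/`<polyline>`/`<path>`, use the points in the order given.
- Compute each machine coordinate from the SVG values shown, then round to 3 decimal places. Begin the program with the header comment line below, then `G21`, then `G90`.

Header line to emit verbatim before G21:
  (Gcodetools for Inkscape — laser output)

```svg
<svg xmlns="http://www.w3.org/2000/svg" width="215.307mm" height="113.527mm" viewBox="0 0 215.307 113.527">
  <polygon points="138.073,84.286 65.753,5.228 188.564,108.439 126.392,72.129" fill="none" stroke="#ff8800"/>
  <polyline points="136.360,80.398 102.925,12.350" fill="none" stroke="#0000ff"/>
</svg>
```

viewBox `0 0 215.307 113.527` with mm width/height → 1 unit = 1 mm. Flip: y_m = 113.527 − y_svg.

**Shape 1** — `<polygon>` closed polygon, stroke `#ff8800` → cut (S819, F1153). Machine vertices: (138.073,29.241) → (65.753,108.299) → (188.564,5.088) → (126.392,41.398) → (138.073,29.241). Closed: final G1 returns to the first vertex.

**Shape 2** — `<polyline>` line segment, stroke `#0000ff` → engrave (S287, F3341). Machine vertices: (136.360,33.129) → (102.925,101.177). Open path.

(Gcodetools for Inkscape — laser output)
G21
G90
G0 X138.073 Y29.241
M3 S819
G1 X65.753 Y108.299 F1153
G1 X188.564 Y5.088
G1 X126.392 Y41.398
G1 X138.073 Y29.241
M5
G0 X136.360 Y33.129
M3 S287
G1 X102.925 Y101.177 F3341
M5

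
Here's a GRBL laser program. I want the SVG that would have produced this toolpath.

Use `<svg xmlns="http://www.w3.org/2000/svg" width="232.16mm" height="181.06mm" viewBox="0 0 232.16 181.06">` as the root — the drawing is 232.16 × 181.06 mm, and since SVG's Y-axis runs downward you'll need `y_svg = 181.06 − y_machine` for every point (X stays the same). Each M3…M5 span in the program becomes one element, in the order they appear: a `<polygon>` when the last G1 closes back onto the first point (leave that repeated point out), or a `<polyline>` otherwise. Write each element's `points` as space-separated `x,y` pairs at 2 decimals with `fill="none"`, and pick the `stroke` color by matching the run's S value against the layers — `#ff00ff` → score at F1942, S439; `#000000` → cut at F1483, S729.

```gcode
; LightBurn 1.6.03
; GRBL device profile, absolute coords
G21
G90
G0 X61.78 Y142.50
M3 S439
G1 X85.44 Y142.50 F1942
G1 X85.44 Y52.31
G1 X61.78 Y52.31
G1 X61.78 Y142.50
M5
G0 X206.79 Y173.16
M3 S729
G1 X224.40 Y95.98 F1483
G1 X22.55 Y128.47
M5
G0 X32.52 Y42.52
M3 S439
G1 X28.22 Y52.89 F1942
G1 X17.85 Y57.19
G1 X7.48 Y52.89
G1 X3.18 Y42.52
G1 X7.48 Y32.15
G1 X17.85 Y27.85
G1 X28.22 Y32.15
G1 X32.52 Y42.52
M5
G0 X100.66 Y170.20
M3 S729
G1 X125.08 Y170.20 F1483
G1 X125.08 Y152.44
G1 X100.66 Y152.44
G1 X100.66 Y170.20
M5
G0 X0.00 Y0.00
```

<svg xmlns="http://www.w3.org/2000/svg" width="232.16mm" height="181.06mm" viewBox="0 0 232.16 181.06">
  <polygon points="61.78,38.56 85.44,38.56 85.44,128.75 61.78,128.75" fill="none" stroke="#ff00ff"/>
  <polyline points="206.79,7.90 224.40,85.08 22.55,52.59" fill="none" stroke="#000000"/>
  <polygon points="32.52,138.54 28.22,128.17 17.85,123.87 7.48,128.17 3.18,138.54 7.48,148.91 17.85,153.21 28.22,148.91" fill="none" stroke="#ff00ff"/>
  <polygon points="100.66,10.86 125.08,10.86 125.08,28.62 100.66,28.62" fill="none" stroke="#000000"/>
</svg>

y_svg = 181.06 − y_m.

[1] S439→`#ff00ff` (score); closed run; points: 61.78,38.56 85.44,38.56 85.44,128.75 61.78,128.75

[2] S729→`#000000` (cut); open run; points: 206.79,7.90 224.40,85.08 22.55,52.59

[3] S439→`#ff00ff` (score); closed run; points: 32.52,138.54 28.22,128.17 17.85,123.87 7.48,128.17 3.18,138.54 7.48,148.91 17.85,153.21 28.22,148.91

[4] S729→`#000000` (cut); closed run; points: 100.66,10.86 125.08,10.86 125.08,28.62 100.66,28.62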